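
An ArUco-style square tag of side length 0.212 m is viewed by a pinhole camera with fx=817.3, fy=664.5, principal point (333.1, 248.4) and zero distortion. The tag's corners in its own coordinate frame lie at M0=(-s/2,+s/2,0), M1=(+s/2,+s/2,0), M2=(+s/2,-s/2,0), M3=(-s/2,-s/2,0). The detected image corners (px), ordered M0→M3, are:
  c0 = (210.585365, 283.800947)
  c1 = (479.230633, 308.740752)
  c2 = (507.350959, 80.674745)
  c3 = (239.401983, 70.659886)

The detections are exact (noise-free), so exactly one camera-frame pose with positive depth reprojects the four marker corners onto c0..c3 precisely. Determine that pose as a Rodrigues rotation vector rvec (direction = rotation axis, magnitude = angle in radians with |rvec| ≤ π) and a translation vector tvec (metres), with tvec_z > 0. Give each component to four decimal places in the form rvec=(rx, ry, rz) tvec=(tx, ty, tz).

Intrinsics K: fx=817.3, fy=664.5, cx=333.1, cy=248.4
Marker side s = 0.212 m; corners in marker frame (Z=0):
  M0 = (-0.1060, +0.1060, 0)
  M1 = (+0.1060, +0.1060, 0)
  M2 = (+0.1060, -0.1060, 0)
  M3 = (-0.1060, -0.1060, 0)
Detected image corners:
  c0 = (210.585365, 283.800947) px
  c1 = (479.230633, 308.740752) px
  c2 = (507.350959, 80.674745) px
  c3 = (239.401983, 70.659886) px
Planar DLT: solve 8×8 A·h = b for H (H[2,2]=1):
  H  [+1152.23314 -150.75990 +354.72481]
  H  [+23.59538 +1030.90311 +185.14228]
  H  [-0.31551 -0.04572 +1.00000]
B = K⁻¹H; ‖b₁‖=1.577891, ‖b₂‖=1.577891; λ = 2/(‖b₁‖+‖b₂‖) = 0.633757, sign → tz>0 ⇒ λ=+0.633757
r₁ = λ·B[:,0] = (+0.97497,+0.09725,-0.19995); r₂ = λ·B[:,1] = (-0.10509,+0.99404,-0.02897)
r₃ = r₁×r₂ = (+0.19594,+0.04926,+0.97938); SVD([r₁ r₂ r₃]) → R = UVᵀ:
  R  [+0.97497 -0.10509 +0.19594]
  R  [+0.09725 +0.99404 +0.04926]
  R  [-0.19995 -0.02897 +0.97938]
t = (+0.01677, -0.06033, +0.63376) m
tr R = 2.948384; θ = arccos((tr R − 1)/2) = 0.227683 rad = 13.045°
axis k = ((R−Rᵀ)₃₂, (R−Rᵀ)₁₃, (R−Rᵀ)₂₁) / (2 sinθ) = (-0.173308, +0.876964, +0.448217)
rvec = θ·k = (-0.039459, +0.199670, +0.102051)

rvec=(-0.0395, 0.1997, 0.1021) tvec=(0.0168, -0.0603, 0.6338)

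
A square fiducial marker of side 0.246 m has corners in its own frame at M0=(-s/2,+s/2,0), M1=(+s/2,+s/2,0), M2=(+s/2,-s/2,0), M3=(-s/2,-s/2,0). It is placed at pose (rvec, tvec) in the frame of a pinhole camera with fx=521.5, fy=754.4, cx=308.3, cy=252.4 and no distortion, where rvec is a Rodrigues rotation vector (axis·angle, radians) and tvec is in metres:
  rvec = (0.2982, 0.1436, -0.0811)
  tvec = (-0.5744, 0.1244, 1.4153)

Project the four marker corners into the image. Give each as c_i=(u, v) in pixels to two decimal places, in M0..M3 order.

Intrinsics K: fx=521.5, fy=754.4, cx=308.3, cy=252.4
Marker side s = 0.246 m; corners in marker frame (Z=0):
  M0 = (-0.1230, +0.1230, 0)
  M1 = (+0.1230, +0.1230, 0)
  M2 = (+0.1230, -0.1230, 0)
  M3 = (-0.1230, -0.1230, 0)
rvec = (0.2982, 0.1436, -0.0811), |rvec| = θ = 0.34077 rad = 19.524°
Rodrigues: sinθ=0.33421, 1−cosθ=0.05750; R = I + sinθ·[k]× + (1−cosθ)·[k]×²:
    [+0.98653 +0.10074 +0.12886]
    [-0.05834 +0.95271 -0.29823]
    [-0.15281 +0.28670 +0.94576]
t = (-0.5744, 0.1244, 1.4153) m
M0: Pc = R·M0+t = (-0.68335, +0.24876, +1.46936); u = 521.5·(-0.68335)/1.46936 + 308.3 = 65.7671, v = 754.4·(+0.24876)/1.46936 + 252.4 = 380.1179
M1: Pc = R·M1+t = (-0.44067, +0.23441, +1.43177); u = 521.5·(-0.44067)/1.43177 + 308.3 = 147.7943, v = 754.4·(+0.23441)/1.43177 + 252.4 = 375.9099
M2: Pc = R·M2+t = (-0.46545, +0.00004, +1.36124); u = 521.5·(-0.46545)/1.36124 + 308.3 = 129.9839, v = 754.4·(+0.00004)/1.36124 + 252.4 = 252.4230
M3: Pc = R·M3+t = (-0.70813, +0.01439, +1.39883); u = 521.5·(-0.70813)/1.39883 + 308.3 = 44.2996, v = 754.4·(+0.01439)/1.39883 + 252.4 = 260.1616

c0=(65.77, 380.12) c1=(147.79, 375.91) c2=(129.98, 252.42) c3=(44.30, 260.16)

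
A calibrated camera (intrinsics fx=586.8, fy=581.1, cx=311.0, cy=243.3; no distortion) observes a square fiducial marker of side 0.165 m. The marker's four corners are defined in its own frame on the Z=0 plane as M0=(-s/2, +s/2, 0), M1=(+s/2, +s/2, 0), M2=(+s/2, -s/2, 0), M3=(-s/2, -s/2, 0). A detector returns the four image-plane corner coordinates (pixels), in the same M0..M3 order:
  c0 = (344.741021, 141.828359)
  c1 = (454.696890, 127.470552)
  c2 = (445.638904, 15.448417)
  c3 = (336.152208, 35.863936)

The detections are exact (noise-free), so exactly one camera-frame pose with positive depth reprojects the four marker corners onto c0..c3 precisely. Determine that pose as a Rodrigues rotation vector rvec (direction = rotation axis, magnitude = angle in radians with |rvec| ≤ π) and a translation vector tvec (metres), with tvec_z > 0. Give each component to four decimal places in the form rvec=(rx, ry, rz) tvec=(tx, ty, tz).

Intrinsics K: fx=586.8, fy=581.1, cx=311.0, cy=243.3
Marker side s = 0.165 m; corners in marker frame (Z=0):
  M0 = (-0.0825, +0.0825, 0)
  M1 = (+0.0825, +0.0825, 0)
  M2 = (+0.0825, -0.0825, 0)
  M3 = (-0.0825, -0.0825, 0)
Detected image corners:
  c0 = (344.741021, 141.828359) px
  c1 = (454.696890, 127.470552) px
  c2 = (445.638904, 15.448417) px
  c3 = (336.152208, 35.863936) px
Planar DLT: solve 8×8 A·h = b for H (H[2,2]=1):
  H  [+531.89489 +53.89315 +393.78397]
  H  [-132.35592 +660.14825 +80.39947]
  H  [-0.33666 +0.00116 +1.00000]
B = K⁻¹H; ‖b₁‖=1.139207, ‖b₂‖=1.139207; λ = 2/(‖b₁‖+‖b₂‖) = 0.877804, sign → tz>0 ⇒ λ=+0.877804
r₁ = λ·B[:,0] = (+0.95229,-0.07621,-0.29552); r₂ = λ·B[:,1] = (+0.08008,+0.99679,+0.00102)
r₃ = r₁×r₂ = (+0.29449,-0.02463,+0.95534); SVD([r₁ r₂ r₃]) → R = UVᵀ:
  R  [+0.95229 +0.08008 +0.29449]
  R  [-0.07621 +0.99679 -0.02463]
  R  [-0.29552 +0.00102 +0.95534]
t = (+0.12384, -0.24608, +0.87780) m
tr R = 2.904417; θ = arccos((tr R − 1)/2) = 0.310409 rad = 17.785°
axis k = ((R−Rᵀ)₃₂, (R−Rᵀ)₁₃, (R−Rᵀ)₂₁) / (2 sinθ) = (+0.041985, +0.965809, -0.255831)
rvec = θ·k = (+0.013033, +0.299796, -0.079412)

rvec=(0.0130, 0.2998, -0.0794) tvec=(0.1238, -0.2461, 0.8778)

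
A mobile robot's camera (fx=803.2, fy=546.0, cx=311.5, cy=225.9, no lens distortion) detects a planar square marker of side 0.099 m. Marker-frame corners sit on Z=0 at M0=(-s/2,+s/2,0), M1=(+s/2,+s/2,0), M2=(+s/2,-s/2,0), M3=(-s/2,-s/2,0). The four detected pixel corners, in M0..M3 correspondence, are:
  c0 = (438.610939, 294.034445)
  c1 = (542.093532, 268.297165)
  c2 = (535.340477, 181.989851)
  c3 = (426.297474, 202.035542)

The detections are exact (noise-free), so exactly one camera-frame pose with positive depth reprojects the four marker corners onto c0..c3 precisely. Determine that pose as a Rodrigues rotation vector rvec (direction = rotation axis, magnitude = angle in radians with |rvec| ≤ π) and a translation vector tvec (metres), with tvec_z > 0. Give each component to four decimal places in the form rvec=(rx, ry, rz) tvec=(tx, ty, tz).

Intrinsics K: fx=803.2, fy=546.0, cx=311.5, cy=225.9
Marker side s = 0.099 m; corners in marker frame (Z=0):
  M0 = (-0.0495, +0.0495, 0)
  M1 = (+0.0495, +0.0495, 0)
  M2 = (+0.0495, -0.0495, 0)
  M3 = (-0.0495, -0.0495, 0)
Detected image corners:
  c0 = (438.610939, 294.034445) px
  c1 = (542.093532, 268.297165) px
  c2 = (535.340477, 181.989851) px
  c3 = (426.297474, 202.035542) px
Planar DLT: solve 8×8 A·h = b for H (H[2,2]=1):
  H  [+1443.22077 +318.65480 +487.70084]
  H  [-51.36569 +1008.30645 +237.17220]
  H  [+0.76299 +0.46010 +1.00000]
B = K⁻¹H; ‖b₁‖=1.732874, ‖b₂‖=1.732874; λ = 2/(‖b₁‖+‖b₂‖) = 0.577076, sign → tz>0 ⇒ λ=+0.577076
r₁ = λ·B[:,0] = (+0.86615,-0.23646,+0.44031); r₂ = λ·B[:,1] = (+0.12597,+0.95584,+0.26551)
r₃ = r₁×r₂ = (-0.48365,-0.17451,+0.85769); SVD([r₁ r₂ r₃]) → R = UVᵀ:
  R  [+0.86615 +0.12597 -0.48365]
  R  [-0.23646 +0.95584 -0.17451]
  R  [+0.44031 +0.26551 +0.85769]
t = (+0.12660, +0.01191, +0.57708) m
tr R = 2.679683; θ = arccos((tr R − 1)/2) = 0.573805 rad = 32.877°
axis k = ((R−Rᵀ)₃₂, (R−Rᵀ)₁₃, (R−Rᵀ)₂₁) / (2 sinθ) = (+0.405306, -0.851048, -0.333834)
rvec = θ·k = (+0.232566, -0.488335, -0.191555)

rvec=(0.2326, -0.4883, -0.1916) tvec=(0.1266, 0.0119, 0.5771)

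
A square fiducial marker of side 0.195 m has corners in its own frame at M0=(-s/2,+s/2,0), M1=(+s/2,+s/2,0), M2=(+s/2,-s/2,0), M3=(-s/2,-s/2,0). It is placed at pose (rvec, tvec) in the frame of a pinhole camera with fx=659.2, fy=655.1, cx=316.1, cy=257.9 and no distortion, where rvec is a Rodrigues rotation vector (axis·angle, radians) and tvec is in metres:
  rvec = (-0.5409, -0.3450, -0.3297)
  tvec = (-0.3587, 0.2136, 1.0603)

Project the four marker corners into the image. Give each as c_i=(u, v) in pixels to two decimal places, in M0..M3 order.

Intrinsics K: fx=659.2, fy=655.1, cx=316.1, cy=257.9
Marker side s = 0.195 m; corners in marker frame (Z=0):
  M0 = (-0.0975, +0.0975, 0)
  M1 = (+0.0975, +0.0975, 0)
  M2 = (+0.0975, -0.0975, 0)
  M3 = (-0.0975, -0.0975, 0)
rvec = (-0.5409, -0.3450, -0.3297), |rvec| = θ = 0.72132 rad = 41.328°
Rodrigues: sinθ=0.66038, 1−cosθ=0.24906; R = I + sinθ·[k]× + (1−cosθ)·[k]×²:
    [+0.89099 +0.39117 -0.23048]
    [-0.21251 +0.80791 +0.54965]
    [+0.40122 -0.44075 +0.80297]
t = (-0.3587, 0.2136, 1.0603) m
M0: Pc = R·M0+t = (-0.40743, +0.31309, +0.97821); u = 659.2·(-0.40743)/0.97821 + 316.1 = 41.5376, v = 655.1·(+0.31309)/0.97821 + 257.9 = 467.5756
M1: Pc = R·M1+t = (-0.23369, +0.27165, +1.05645); u = 659.2·(-0.23369)/1.05645 + 316.1 = 170.2828, v = 655.1·(+0.27165)/1.05645 + 257.9 = 426.3504
M2: Pc = R·M2+t = (-0.30997, +0.11411, +1.14239); u = 659.2·(-0.30997)/1.14239 + 316.1 = 137.2377, v = 655.1·(+0.11411)/1.14239 + 257.9 = 323.3350
M3: Pc = R·M3+t = (-0.48371, +0.15555, +1.06415); u = 659.2·(-0.48371)/1.06415 + 316.1 = 16.4610, v = 655.1·(+0.15555)/1.06415 + 257.9 = 353.6568

c0=(41.54, 467.58) c1=(170.28, 426.35) c2=(137.24, 323.33) c3=(16.46, 353.66)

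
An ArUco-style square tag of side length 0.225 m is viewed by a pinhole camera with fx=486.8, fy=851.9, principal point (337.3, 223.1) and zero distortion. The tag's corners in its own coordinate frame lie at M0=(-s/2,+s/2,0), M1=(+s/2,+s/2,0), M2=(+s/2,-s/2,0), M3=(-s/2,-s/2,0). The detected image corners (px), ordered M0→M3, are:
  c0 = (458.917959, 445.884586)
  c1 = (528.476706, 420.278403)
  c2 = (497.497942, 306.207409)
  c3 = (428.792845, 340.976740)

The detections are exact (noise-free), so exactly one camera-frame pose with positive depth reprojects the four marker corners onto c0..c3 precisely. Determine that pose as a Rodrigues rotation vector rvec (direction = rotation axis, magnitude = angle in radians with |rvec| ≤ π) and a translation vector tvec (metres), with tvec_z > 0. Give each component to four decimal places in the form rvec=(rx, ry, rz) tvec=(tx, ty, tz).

Intrinsics K: fx=486.8, fy=851.9, cx=337.3, cy=223.1
Marker side s = 0.225 m; corners in marker frame (Z=0):
  M0 = (-0.1125, +0.1125, 0)
  M1 = (+0.1125, +0.1125, 0)
  M2 = (+0.1125, -0.1125, 0)
  M3 = (-0.1125, -0.1125, 0)
Detected image corners:
  c0 = (458.917959, 445.884586) px
  c1 = (528.476706, 420.278403) px
  c2 = (497.497942, 306.207409) px
  c3 = (428.792845, 340.976740) px
Planar DLT: solve 8×8 A·h = b for H (H[2,2]=1):
  H  [+142.19780 +182.40988 +477.24735]
  H  [-264.48673 +522.75742 +379.52383]
  H  [-0.34504 +0.09761 +1.00000]
B = K⁻¹H; ‖b₁‖=0.670566, ‖b₂‖=0.670566; λ = 2/(‖b₁‖+‖b₂‖) = 1.491278, sign → tz>0 ⇒ λ=+1.491278
r₁ = λ·B[:,0] = (+0.79214,-0.32824,-0.51456); r₂ = λ·B[:,1] = (+0.45794,+0.87698,+0.14556)
r₃ = r₁×r₂ = (+0.40348,-0.35094,+0.84501); SVD([r₁ r₂ r₃]) → R = UVᵀ:
  R  [+0.79214 +0.45794 +0.40348]
  R  [-0.32824 +0.87698 -0.35094]
  R  [-0.51456 +0.14556 +0.84501]
t = (+0.42872, +0.27382, +1.49128) m
tr R = 2.514140; θ = arccos((tr R − 1)/2) = 0.711979 rad = 40.793°
axis k = ((R−Rᵀ)₃₂, (R−Rᵀ)₁₃, (R−Rᵀ)₂₁) / (2 sinθ) = (+0.379974, +0.702577, -0.601669)
rvec = θ·k = (+0.270534, +0.500220, -0.428376)

rvec=(0.2705, 0.5002, -0.4284) tvec=(0.4287, 0.2738, 1.4913)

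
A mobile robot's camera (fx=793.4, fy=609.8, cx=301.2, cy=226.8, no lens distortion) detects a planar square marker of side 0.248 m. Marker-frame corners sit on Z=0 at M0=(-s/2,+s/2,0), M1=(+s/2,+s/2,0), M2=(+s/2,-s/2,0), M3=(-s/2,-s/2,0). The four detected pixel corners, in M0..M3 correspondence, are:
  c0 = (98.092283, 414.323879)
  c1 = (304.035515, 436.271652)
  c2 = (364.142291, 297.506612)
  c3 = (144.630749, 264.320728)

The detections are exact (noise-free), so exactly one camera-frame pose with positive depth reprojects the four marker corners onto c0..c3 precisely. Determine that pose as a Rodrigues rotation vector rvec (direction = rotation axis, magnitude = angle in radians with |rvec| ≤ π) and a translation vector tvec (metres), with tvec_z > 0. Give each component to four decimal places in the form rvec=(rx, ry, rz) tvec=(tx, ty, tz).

rvec=(0.3232, -0.1944, 0.2491) tvec=(-0.0808, 0.1913, 0.9002)

Intrinsics K: fx=793.4, fy=609.8, cx=301.2, cy=226.8
Marker side s = 0.248 m; corners in marker frame (Z=0):
  M0 = (-0.1240, +0.1240, 0)
  M1 = (+0.1240, +0.1240, 0)
  M2 = (+0.1240, -0.1240, 0)
  M3 = (-0.1240, -0.1240, 0)
Detected image corners:
  c0 = (98.092283, 414.323879) px
  c1 = (304.035515, 436.271652) px
  c2 = (364.142291, 297.506612) px
  c3 = (144.630749, 264.320728) px
Planar DLT: solve 8×8 A·h = b for H (H[2,2]=1):
  H  [+914.22027 -142.87739 +229.99786]
  H  [+199.46977 +694.66111 +356.40676]
  H  [+0.25265 +0.32052 +1.00000]
B = K⁻¹H; ‖b₁‖=1.110899, ‖b₂‖=1.110899; λ = 2/(‖b₁‖+‖b₂‖) = 0.900172, sign → tz>0 ⇒ λ=+0.900172
r₁ = λ·B[:,0] = (+0.95091,+0.20986,+0.22743); r₂ = λ·B[:,1] = (-0.27164,+0.91813,+0.28852)
r₃ = r₁×r₂ = (-0.14826,-0.33614,+0.93007); SVD([r₁ r₂ r₃]) → R = UVᵀ:
  R  [+0.95091 -0.27164 -0.14826]
  R  [+0.20986 +0.91813 -0.33614]
  R  [+0.22743 +0.28852 +0.93007]
t = (-0.08078, +0.19132, +0.90017) m
tr R = 2.799114; θ = arccos((tr R − 1)/2) = 0.452043 rad = 25.900°
axis k = ((R−Rᵀ)₃₂, (R−Rᵀ)₁₃, (R−Rᵀ)₂₁) / (2 sinθ) = (+0.715035, -0.430050, +0.551165)
rvec = θ·k = (+0.323226, -0.194401, +0.249150)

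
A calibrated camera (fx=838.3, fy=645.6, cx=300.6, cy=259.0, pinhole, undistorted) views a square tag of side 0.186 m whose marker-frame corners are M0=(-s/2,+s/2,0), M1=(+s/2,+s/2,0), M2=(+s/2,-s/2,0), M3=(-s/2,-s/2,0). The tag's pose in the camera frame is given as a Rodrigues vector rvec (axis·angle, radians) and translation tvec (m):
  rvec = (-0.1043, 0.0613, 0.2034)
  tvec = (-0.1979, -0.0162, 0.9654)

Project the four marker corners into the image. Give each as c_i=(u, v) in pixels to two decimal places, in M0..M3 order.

Intrinsics K: fx=838.3, fy=645.6, cx=300.6, cy=259.0
Marker side s = 0.186 m; corners in marker frame (Z=0):
  M0 = (-0.0930, +0.0930, 0)
  M1 = (+0.0930, +0.0930, 0)
  M2 = (+0.0930, -0.0930, 0)
  M3 = (-0.0930, -0.0930, 0)
rvec = (-0.1043, 0.0613, 0.2034), |rvec| = θ = 0.23666 rad = 13.560°
Rodrigues: sinθ=0.23446, 1−cosθ=0.02787; R = I + sinθ·[k]× + (1−cosθ)·[k]×²:
    [+0.97754 -0.20469 +0.05017]
    [+0.19832 +0.97400 +0.10953]
    [-0.07129 -0.09712 +0.99272]
t = (-0.1979, -0.0162, 0.9654) m
M0: Pc = R·M0+t = (-0.30785, +0.05594, +0.96300); u = 838.3·(-0.30785)/0.96300 + 300.6 = 32.6154, v = 645.6·(+0.05594)/0.96300 + 259.0 = 296.5009
M1: Pc = R·M1+t = (-0.12602, +0.09283, +0.94974); u = 838.3·(-0.12602)/0.94974 + 300.6 = 189.3624, v = 645.6·(+0.09283)/0.94974 + 259.0 = 322.0999
M2: Pc = R·M2+t = (-0.08795, -0.08834, +0.96780); u = 838.3·(-0.08795)/0.96780 + 300.6 = 224.4164, v = 645.6·(-0.08834)/0.96780 + 259.0 = 200.0720
M3: Pc = R·M3+t = (-0.26978, -0.12523, +0.98106); u = 838.3·(-0.26978)/0.98106 + 300.6 = 70.0819, v = 645.6·(-0.12523)/0.98106 + 259.0 = 176.5936

c0=(32.62, 296.50) c1=(189.36, 322.10) c2=(224.42, 200.07) c3=(70.08, 176.59)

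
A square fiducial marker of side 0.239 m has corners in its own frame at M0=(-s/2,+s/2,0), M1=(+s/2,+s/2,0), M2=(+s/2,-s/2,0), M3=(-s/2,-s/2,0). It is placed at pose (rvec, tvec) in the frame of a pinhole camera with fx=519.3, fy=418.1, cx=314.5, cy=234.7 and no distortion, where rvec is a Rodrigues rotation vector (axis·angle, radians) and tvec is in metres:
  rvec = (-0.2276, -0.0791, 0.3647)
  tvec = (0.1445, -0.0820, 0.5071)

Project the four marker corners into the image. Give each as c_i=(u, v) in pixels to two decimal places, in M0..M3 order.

c0=(305.79, 220.05) c1=(545.13, 295.16) c2=(600.39, 120.48) c3=(387.22, 50.49)

Intrinsics K: fx=519.3, fy=418.1, cx=314.5, cy=234.7
Marker side s = 0.239 m; corners in marker frame (Z=0):
  M0 = (-0.1195, +0.1195, 0)
  M1 = (+0.1195, +0.1195, 0)
  M2 = (+0.1195, -0.1195, 0)
  M3 = (-0.1195, -0.1195, 0)
rvec = (-0.2276, -0.0791, 0.3647), |rvec| = θ = 0.43711 rad = 25.045°
Rodrigues: sinθ=0.42332, 1−cosθ=0.09402; R = I + sinθ·[k]× + (1−cosθ)·[k]×²:
    [+0.93147 -0.34434 -0.11745]
    [+0.36206 +0.90906 +0.20623]
    [+0.03576 -0.23462 +0.97143]
t = (0.1445, -0.0820, 0.5071) m
M0: Pc = R·M0+t = (-0.00796, -0.01663, +0.47479); u = 519.3·(-0.00796)/0.47479 + 314.5 = 305.7948, v = 418.1·(-0.01663)/0.47479 + 234.7 = 220.0527
M1: Pc = R·M1+t = (+0.21466, +0.06990, +0.48334); u = 519.3·(+0.21466)/0.48334 + 314.5 = 545.1347, v = 418.1·(+0.06990)/0.48334 + 234.7 = 295.1639
M2: Pc = R·M2+t = (+0.29696, -0.14737, +0.53941); u = 519.3·(+0.29696)/0.53941 + 314.5 = 600.3880, v = 418.1·(-0.14737)/0.53941 + 234.7 = 120.4751
M3: Pc = R·M3+t = (+0.07434, -0.23390, +0.53086); u = 519.3·(+0.07434)/0.53086 + 314.5 = 387.2184, v = 418.1·(-0.23390)/0.53086 + 234.7 = 50.4854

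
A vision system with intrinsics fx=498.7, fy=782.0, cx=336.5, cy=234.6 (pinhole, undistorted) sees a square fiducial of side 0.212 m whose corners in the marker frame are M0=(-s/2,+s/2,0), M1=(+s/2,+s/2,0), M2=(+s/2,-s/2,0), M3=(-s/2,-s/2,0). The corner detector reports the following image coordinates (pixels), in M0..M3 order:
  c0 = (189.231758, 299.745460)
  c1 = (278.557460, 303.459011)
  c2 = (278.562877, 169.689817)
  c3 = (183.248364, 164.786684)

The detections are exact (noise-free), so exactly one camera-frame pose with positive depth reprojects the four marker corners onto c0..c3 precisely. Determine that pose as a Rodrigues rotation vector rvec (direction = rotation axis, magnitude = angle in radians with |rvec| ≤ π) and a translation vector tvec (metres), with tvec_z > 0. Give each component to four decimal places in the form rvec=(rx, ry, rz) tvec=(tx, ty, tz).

Intrinsics K: fx=498.7, fy=782.0, cx=336.5, cy=234.6
Marker side s = 0.212 m; corners in marker frame (Z=0):
  M0 = (-0.1060, +0.1060, 0)
  M1 = (+0.1060, +0.1060, 0)
  M2 = (+0.1060, -0.1060, 0)
  M3 = (-0.1060, -0.1060, 0)
Detected image corners:
  c0 = (189.231758, 299.745460) px
  c1 = (278.557460, 303.459011) px
  c2 = (278.562877, 169.689817) px
  c3 = (183.248364, 164.786684) px
Planar DLT: solve 8×8 A·h = b for H (H[2,2]=1):
  H  [+442.44851 +84.92278 +232.60492]
  H  [+27.72917 +705.27058 +236.59922]
  H  [+0.03198 +0.30496 +1.00000]
B = K⁻¹H; ‖b₁‖=0.866600, ‖b₂‖=0.866600; λ = 2/(‖b₁‖+‖b₂‖) = 1.153935, sign → tz>0 ⇒ λ=+1.153935
r₁ = λ·B[:,0] = (+0.99887,+0.02985,+0.03691); r₂ = λ·B[:,1] = (-0.04094,+0.93514,+0.35190)
r₃ = r₁×r₂ = (-0.02401,-0.35301,+0.93531); SVD([r₁ r₂ r₃]) → R = UVᵀ:
  R  [+0.99887 -0.04094 -0.02401]
  R  [+0.02985 +0.93514 -0.35301]
  R  [+0.03691 +0.35190 +0.93531]
t = (-0.24040, +0.00295, +1.15394) m
tr R = 2.869325; θ = arccos((tr R − 1)/2) = 0.363487 rad = 20.826°
axis k = ((R−Rᵀ)₃₂, (R−Rᵀ)₁₃, (R−Rᵀ)₂₁) / (2 sinθ) = (+0.991338, -0.085669, +0.099553)
rvec = θ·k = (+0.360339, -0.031139, +0.036186)

rvec=(0.3603, -0.0311, 0.0362) tvec=(-0.2404, 0.0030, 1.1539)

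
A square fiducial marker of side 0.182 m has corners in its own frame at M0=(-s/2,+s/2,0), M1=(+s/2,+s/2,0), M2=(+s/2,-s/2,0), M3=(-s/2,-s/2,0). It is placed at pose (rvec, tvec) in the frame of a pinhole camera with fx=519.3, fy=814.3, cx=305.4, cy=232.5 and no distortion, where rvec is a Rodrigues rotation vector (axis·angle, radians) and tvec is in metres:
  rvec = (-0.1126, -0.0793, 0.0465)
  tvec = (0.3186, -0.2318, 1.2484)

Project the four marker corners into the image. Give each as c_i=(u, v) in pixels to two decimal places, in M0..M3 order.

Intrinsics K: fx=519.3, fy=814.3, cx=305.4, cy=232.5
Marker side s = 0.182 m; corners in marker frame (Z=0):
  M0 = (-0.0910, +0.0910, 0)
  M1 = (+0.0910, +0.0910, 0)
  M2 = (+0.0910, -0.0910, 0)
  M3 = (-0.0910, -0.0910, 0)
rvec = (-0.1126, -0.0793, 0.0465), |rvec| = θ = 0.14536 rad = 8.329°
Rodrigues: sinθ=0.14485, 1−cosθ=0.01055; R = I + sinθ·[k]× + (1−cosθ)·[k]×²:
    [+0.99578 -0.04188 -0.08163]
    [+0.05079 +0.99259 +0.11036]
    [+0.07641 -0.11404 +0.99053]
t = (0.3186, -0.2318, 1.2484) m
M0: Pc = R·M0+t = (+0.22417, -0.14610, +1.23107); u = 519.3·(+0.22417)/1.23107 + 305.4 = 399.9625, v = 814.3·(-0.14610)/1.23107 + 232.5 = 135.8635
M1: Pc = R·M1+t = (+0.40541, -0.13685, +1.24498); u = 519.3·(+0.40541)/1.24498 + 305.4 = 474.5013, v = 814.3·(-0.13685)/1.24498 + 232.5 = 142.9894
M2: Pc = R·M2+t = (+0.41303, -0.31750, +1.26573); u = 519.3·(+0.41303)/1.26573 + 305.4 = 474.8554, v = 814.3·(-0.31750)/1.26573 + 232.5 = 28.2360
M3: Pc = R·M3+t = (+0.23179, -0.32675, +1.25182); u = 519.3·(+0.23179)/1.25182 + 305.4 = 401.5565, v = 814.3·(-0.32675)/1.25182 + 232.5 = 19.9535

c0=(399.96, 135.86) c1=(474.50, 142.99) c2=(474.86, 28.24) c3=(401.56, 19.95)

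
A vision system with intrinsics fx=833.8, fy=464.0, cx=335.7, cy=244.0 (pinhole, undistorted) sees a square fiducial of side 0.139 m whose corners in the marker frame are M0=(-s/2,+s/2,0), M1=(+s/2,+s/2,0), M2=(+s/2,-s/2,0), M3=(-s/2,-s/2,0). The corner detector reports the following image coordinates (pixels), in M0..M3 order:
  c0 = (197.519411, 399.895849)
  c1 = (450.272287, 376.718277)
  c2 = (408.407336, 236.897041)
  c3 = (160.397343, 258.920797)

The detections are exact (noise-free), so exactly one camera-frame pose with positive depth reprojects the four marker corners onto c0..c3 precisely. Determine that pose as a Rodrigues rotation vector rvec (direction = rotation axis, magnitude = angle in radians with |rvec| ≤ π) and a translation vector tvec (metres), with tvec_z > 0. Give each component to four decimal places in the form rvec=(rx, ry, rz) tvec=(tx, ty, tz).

rvec=(-0.0662, -0.0114, -0.1587) tvec=(-0.0172, 0.0723, 0.4574)

Intrinsics K: fx=833.8, fy=464.0, cx=335.7, cy=244.0
Marker side s = 0.139 m; corners in marker frame (Z=0):
  M0 = (-0.0695, +0.0695, 0)
  M1 = (+0.0695, +0.0695, 0)
  M2 = (+0.0695, -0.0695, 0)
  M3 = (-0.0695, -0.0695, 0)
Detected image corners:
  c0 = (197.519411, 399.895849) px
  c1 = (450.272287, 376.718277) px
  c2 = (408.407336, 236.897041) px
  c3 = (160.397343, 258.920797) px
Planar DLT: solve 8×8 A·h = b for H (H[2,2]=1):
  H  [+1812.16697 +240.98035 +304.26975]
  H  [-151.01746 +964.87738 +317.38672]
  H  [+0.03627 -0.14200 +1.00000]
B = K⁻¹H; ‖b₁‖=2.186404, ‖b₂‖=2.186404; λ = 2/(‖b₁‖+‖b₂‖) = 0.457372, sign → tz>0 ⇒ λ=+0.457372
r₁ = λ·B[:,0] = (+0.98737,-0.15758,+0.01659); r₂ = λ·B[:,1] = (+0.15834,+0.98525,-0.06495)
r₃ = r₁×r₂ = (-0.00611,+0.06675,+0.99775); SVD([r₁ r₂ r₃]) → R = UVᵀ:
  R  [+0.98737 +0.15834 -0.00611]
  R  [-0.15758 +0.98525 +0.06675]
  R  [+0.01659 -0.06495 +0.99775]
t = (-0.01724, +0.07234, +0.45737) m
tr R = 2.970365; θ = arccos((tr R − 1)/2) = 0.172363 rad = 9.876°
axis k = ((R−Rᵀ)₃₂, (R−Rᵀ)₁₃, (R−Rᵀ)₂₁) / (2 sinθ) = (-0.383935, -0.066160, -0.920987)
rvec = θ·k = (-0.066176, -0.011404, -0.158744)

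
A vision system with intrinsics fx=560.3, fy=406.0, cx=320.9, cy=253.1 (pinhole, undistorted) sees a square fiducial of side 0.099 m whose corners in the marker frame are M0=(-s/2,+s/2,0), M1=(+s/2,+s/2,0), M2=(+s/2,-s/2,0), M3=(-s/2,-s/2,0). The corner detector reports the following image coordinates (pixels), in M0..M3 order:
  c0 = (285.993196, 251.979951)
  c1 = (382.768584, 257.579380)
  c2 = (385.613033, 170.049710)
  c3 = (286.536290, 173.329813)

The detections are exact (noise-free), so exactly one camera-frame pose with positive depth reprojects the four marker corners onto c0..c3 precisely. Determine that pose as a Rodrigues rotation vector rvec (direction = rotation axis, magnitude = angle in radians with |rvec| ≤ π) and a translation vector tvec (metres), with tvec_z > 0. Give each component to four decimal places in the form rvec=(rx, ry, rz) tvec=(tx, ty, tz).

Intrinsics K: fx=560.3, fy=406.0, cx=320.9, cy=253.1
Marker side s = 0.099 m; corners in marker frame (Z=0):
  M0 = (-0.0495, +0.0495, 0)
  M1 = (+0.0495, +0.0495, 0)
  M2 = (+0.0495, -0.0495, 0)
  M3 = (-0.0495, -0.0495, 0)
Detected image corners:
  c0 = (285.993196, 251.979951) px
  c1 = (382.768584, 257.579380) px
  c2 = (385.613033, 170.049710) px
  c3 = (286.536290, 173.329813) px
Planar DLT: solve 8×8 A·h = b for H (H[2,2]=1):
  H  [+626.13830 +56.81481 +332.59496]
  H  [-218.62996 +883.51474 +213.65331]
  H  [-1.08251 +0.21866 +1.00000]
B = K⁻¹H; ‖b₁‖=2.051657, ‖b₂‖=2.051657; λ = 2/(‖b₁‖+‖b₂‖) = 0.487411, sign → tz>0 ⇒ λ=+0.487411
r₁ = λ·B[:,0] = (+0.84687,+0.06645,-0.52763); r₂ = λ·B[:,1] = (-0.01162,+0.99424,+0.10658)
r₃ = r₁×r₂ = (+0.53167,-0.08413,+0.84276); SVD([r₁ r₂ r₃]) → R = UVᵀ:
  R  [+0.84687 -0.01162 +0.53167]
  R  [+0.06645 +0.99424 -0.08413]
  R  [-0.52763 +0.10658 +0.84276]
t = (+0.01017, -0.04736, +0.48741) m
tr R = 2.683872; θ = arccos((tr R − 1)/2) = 0.569935 rad = 32.655°
axis k = ((R−Rᵀ)₃₂, (R−Rᵀ)₁₃, (R−Rᵀ)₂₁) / (2 sinθ) = (+0.176717, +0.981599, +0.072343)
rvec = θ·k = (+0.100717, +0.559448, +0.041231)

rvec=(0.1007, 0.5594, 0.0412) tvec=(0.0102, -0.0474, 0.4874)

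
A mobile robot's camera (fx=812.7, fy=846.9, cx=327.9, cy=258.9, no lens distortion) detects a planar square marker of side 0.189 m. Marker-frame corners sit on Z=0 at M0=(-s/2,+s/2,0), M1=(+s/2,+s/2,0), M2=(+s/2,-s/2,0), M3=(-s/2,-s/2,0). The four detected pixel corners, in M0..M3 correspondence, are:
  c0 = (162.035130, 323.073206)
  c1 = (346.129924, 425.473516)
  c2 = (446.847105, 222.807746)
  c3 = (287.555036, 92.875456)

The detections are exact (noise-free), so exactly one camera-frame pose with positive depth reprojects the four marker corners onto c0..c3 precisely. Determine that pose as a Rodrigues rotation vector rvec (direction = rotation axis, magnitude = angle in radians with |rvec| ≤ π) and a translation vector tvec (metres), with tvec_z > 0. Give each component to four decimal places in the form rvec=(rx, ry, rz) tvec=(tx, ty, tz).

rvec=(-0.0108, -0.5773, 0.5238) tvec=(-0.0076, 0.0070, 0.6472)

Intrinsics K: fx=812.7, fy=846.9, cx=327.9, cy=258.9
Marker side s = 0.189 m; corners in marker frame (Z=0):
  M0 = (-0.0945, +0.0945, 0)
  M1 = (+0.0945, +0.0945, 0)
  M2 = (+0.0945, -0.0945, 0)
  M3 = (-0.0945, -0.0945, 0)
Detected image corners:
  c0 = (162.035130, 323.073206) px
  c1 = (346.129924, 425.473516) px
  c2 = (446.847105, 222.807746) px
  c3 = (287.555036, 92.875456) px
Planar DLT: solve 8×8 A·h = b for H (H[2,2]=1):
  H  [+1155.56809 -667.19046 +318.40133]
  H  [+829.19450 +1076.56040 +268.02591]
  H  [+0.80030 -0.23706 +1.00000]
B = K⁻¹H; ‖b₁‖=1.545206, ‖b₂‖=1.545206; λ = 2/(‖b₁‖+‖b₂‖) = 0.647163, sign → tz>0 ⇒ λ=+0.647163
r₁ = λ·B[:,0] = (+0.71123,+0.47530,+0.51793); r₂ = λ·B[:,1] = (-0.46939,+0.86956,-0.15342)
r₃ = r₁×r₂ = (-0.52329,-0.13399,+0.84156); SVD([r₁ r₂ r₃]) → R = UVᵀ:
  R  [+0.71123 -0.46939 -0.52329]
  R  [+0.47530 +0.86956 -0.13399]
  R  [+0.51793 -0.15342 +0.84156]
t = (-0.00756, +0.00697, +0.64716) m
tr R = 2.422341; θ = arccos((tr R − 1)/2) = 0.779635 rad = 44.670°
axis k = ((R−Rᵀ)₃₂, (R−Rᵀ)₁₃, (R−Rᵀ)₂₁) / (2 sinθ) = (-0.013815, -0.740529, +0.671882)
rvec = θ·k = (-0.010771, -0.577342, +0.523823)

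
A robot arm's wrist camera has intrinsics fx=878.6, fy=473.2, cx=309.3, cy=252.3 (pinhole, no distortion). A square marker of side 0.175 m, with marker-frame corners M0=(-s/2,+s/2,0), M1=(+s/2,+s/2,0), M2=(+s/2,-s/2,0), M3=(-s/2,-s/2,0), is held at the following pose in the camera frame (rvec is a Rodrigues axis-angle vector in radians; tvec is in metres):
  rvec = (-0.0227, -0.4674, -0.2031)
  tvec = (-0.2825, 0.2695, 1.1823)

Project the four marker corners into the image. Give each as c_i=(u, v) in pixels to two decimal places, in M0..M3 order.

Intrinsics K: fx=878.6, fy=473.2, cx=309.3, cy=252.3
Marker side s = 0.175 m; corners in marker frame (Z=0):
  M0 = (-0.0875, +0.0875, 0)
  M1 = (+0.0875, +0.0875, 0)
  M2 = (+0.0875, -0.0875, 0)
  M3 = (-0.0875, -0.0875, 0)
rvec = (-0.0227, -0.4674, -0.2031), |rvec| = θ = 0.51013 rad = 29.228°
Rodrigues: sinθ=0.48829, 1−cosθ=0.12732; R = I + sinθ·[k]× + (1−cosθ)·[k]×²:
    [+0.87294 +0.19960 -0.44513]
    [-0.18921 +0.97957 +0.06817]
    [+0.44965 +0.02472 +0.89286]
t = (-0.2825, 0.2695, 1.1823) m
M0: Pc = R·M0+t = (-0.34142, +0.37177, +1.14512); u = 878.6·(-0.34142)/1.14512 + 309.3 = 47.3453, v = 473.2·(+0.37177)/1.14512 + 252.3 = 405.9267
M1: Pc = R·M1+t = (-0.18865, +0.33866, +1.22381); u = 878.6·(-0.18865)/1.22381 + 309.3 = 173.8612, v = 473.2·(+0.33866)/1.22381 + 252.3 = 383.2455
M2: Pc = R·M2+t = (-0.22358, +0.16723, +1.21948); u = 878.6·(-0.22358)/1.21948 + 309.3 = 148.2153, v = 473.2·(+0.16723)/1.21948 + 252.3 = 317.1915
M3: Pc = R·M3+t = (-0.37635, +0.20034, +1.14079); u = 878.6·(-0.37635)/1.14079 + 309.3 = 19.4508, v = 473.2·(+0.20034)/1.14079 + 252.3 = 335.4026

c0=(47.35, 405.93) c1=(173.86, 383.25) c2=(148.22, 317.19) c3=(19.45, 335.40)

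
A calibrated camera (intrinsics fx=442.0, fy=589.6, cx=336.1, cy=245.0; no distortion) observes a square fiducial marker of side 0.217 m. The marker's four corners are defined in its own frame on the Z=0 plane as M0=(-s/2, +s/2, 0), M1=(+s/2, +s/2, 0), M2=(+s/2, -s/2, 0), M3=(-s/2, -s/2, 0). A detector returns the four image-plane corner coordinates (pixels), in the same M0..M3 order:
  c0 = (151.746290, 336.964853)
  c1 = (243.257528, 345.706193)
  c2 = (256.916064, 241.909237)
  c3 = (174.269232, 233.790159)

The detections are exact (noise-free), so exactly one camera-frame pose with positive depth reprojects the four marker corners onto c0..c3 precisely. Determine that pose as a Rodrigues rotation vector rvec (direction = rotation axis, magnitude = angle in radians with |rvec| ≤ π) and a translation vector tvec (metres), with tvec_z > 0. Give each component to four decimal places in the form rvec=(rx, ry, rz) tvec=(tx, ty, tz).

Intrinsics K: fx=442.0, fy=589.6, cx=336.1, cy=245.0
Marker side s = 0.217 m; corners in marker frame (Z=0):
  M0 = (-0.1085, +0.1085, 0)
  M1 = (+0.1085, +0.1085, 0)
  M2 = (+0.1085, -0.1085, 0)
  M3 = (-0.1085, -0.1085, 0)
Detected image corners:
  c0 = (151.746290, 336.964853) px
  c1 = (243.257528, 345.706193) px
  c2 = (256.916064, 241.909237) px
  c3 = (174.269232, 233.790159) px
Planar DLT: solve 8×8 A·h = b for H (H[2,2]=1):
  H  [+402.38475 -179.79504 +207.05437]
  H  [+41.76786 +341.66503 +286.97574]
  H  [+0.01033 -0.46697 +1.00000]
B = K⁻¹H; ‖b₁‖=0.905027, ‖b₂‖=0.905027; λ = 2/(‖b₁‖+‖b₂‖) = 1.104940, sign → tz>0 ⇒ λ=+1.104940
r₁ = λ·B[:,0] = (+0.99723,+0.07353,+0.01141); r₂ = λ·B[:,1] = (-0.05712,+0.85470,-0.51597)
r₃ = r₁×r₂ = (-0.04770,+0.51389,+0.85653); SVD([r₁ r₂ r₃]) → R = UVᵀ:
  R  [+0.99723 -0.05712 -0.04770]
  R  [+0.07353 +0.85470 +0.51389]
  R  [+0.01141 -0.51597 +0.85653]
t = (-0.32260, +0.07866, +1.10494) m
tr R = 2.708460; θ = arccos((tr R − 1)/2) = 0.546729 rad = 31.325°
axis k = ((R−Rᵀ)₃₂, (R−Rᵀ)₁₃, (R−Rᵀ)₂₁) / (2 sinθ) = (-0.990445, -0.056849, +0.125649)
rvec = θ·k = (-0.541504, -0.031081, +0.068696)

rvec=(-0.5415, -0.0311, 0.0687) tvec=(-0.3226, 0.0787, 1.1049)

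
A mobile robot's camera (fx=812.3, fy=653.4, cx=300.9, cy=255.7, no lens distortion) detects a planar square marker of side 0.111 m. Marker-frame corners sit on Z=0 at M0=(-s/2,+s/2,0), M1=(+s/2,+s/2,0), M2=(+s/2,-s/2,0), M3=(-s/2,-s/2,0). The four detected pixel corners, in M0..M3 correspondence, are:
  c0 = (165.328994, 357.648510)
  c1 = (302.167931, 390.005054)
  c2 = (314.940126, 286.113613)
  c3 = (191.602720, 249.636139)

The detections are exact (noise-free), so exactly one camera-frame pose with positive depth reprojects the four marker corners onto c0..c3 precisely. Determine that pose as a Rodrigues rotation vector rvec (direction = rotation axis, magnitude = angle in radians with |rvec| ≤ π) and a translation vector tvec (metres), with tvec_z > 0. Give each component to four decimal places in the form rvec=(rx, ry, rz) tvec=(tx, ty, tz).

Intrinsics K: fx=812.3, fy=653.4, cx=300.9, cy=255.7
Marker side s = 0.111 m; corners in marker frame (Z=0):
  M0 = (-0.0555, +0.0555, 0)
  M1 = (+0.0555, +0.0555, 0)
  M2 = (+0.0555, -0.0555, 0)
  M3 = (-0.0555, -0.0555, 0)
Detected image corners:
  c0 = (165.328994, 357.648510) px
  c1 = (302.167931, 390.005054) px
  c2 = (314.940126, 286.113613) px
  c3 = (191.602720, 249.636139) px
Planar DLT: solve 8×8 A·h = b for H (H[2,2]=1):
  H  [+1321.00802 -378.67083 +246.21740]
  H  [+511.05186 +683.90949 +318.97262]
  H  [+0.62372 -0.84142 +1.00000]
B = K⁻¹H; ‖b₁‖=1.620231, ‖b₂‖=1.620231; λ = 2/(‖b₁‖+‖b₂‖) = 0.617196, sign → tz>0 ⇒ λ=+0.617196
r₁ = λ·B[:,0] = (+0.86112,+0.33209,+0.38496); r₂ = λ·B[:,1] = (-0.09535,+0.84924,-0.51932)
r₃ = r₁×r₂ = (-0.49938,+0.41049,+0.76296); SVD([r₁ r₂ r₃]) → R = UVᵀ:
  R  [+0.86112 -0.09535 -0.49938]
  R  [+0.33209 +0.84924 +0.41049]
  R  [+0.38496 -0.51932 +0.76296]
t = (-0.04155, +0.05977, +0.61720) m
tr R = 2.473327; θ = arccos((tr R − 1)/2) = 0.742673 rad = 42.552°
axis k = ((R−Rᵀ)₃₂, (R−Rᵀ)₁₃, (R−Rᵀ)₂₁) / (2 sinθ) = (-0.687466, -0.653848, +0.316028)
rvec = θ·k = (-0.510562, -0.485595, +0.234705)

rvec=(-0.5106, -0.4856, 0.2347) tvec=(-0.0415, 0.0598, 0.6172)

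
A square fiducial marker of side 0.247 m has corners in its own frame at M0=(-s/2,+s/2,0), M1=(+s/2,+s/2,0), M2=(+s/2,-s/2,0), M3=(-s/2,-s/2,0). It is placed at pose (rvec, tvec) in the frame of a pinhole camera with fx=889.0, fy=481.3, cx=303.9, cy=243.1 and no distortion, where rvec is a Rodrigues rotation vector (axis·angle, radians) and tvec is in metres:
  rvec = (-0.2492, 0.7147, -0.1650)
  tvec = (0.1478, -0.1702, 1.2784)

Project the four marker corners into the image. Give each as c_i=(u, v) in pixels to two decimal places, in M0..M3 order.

c0=(346.86, 234.69) c1=(492.65, 209.76) c2=(470.62, 119.52) c3=(334.56, 153.24)

Intrinsics K: fx=889.0, fy=481.3, cx=303.9, cy=243.1
Marker side s = 0.247 m; corners in marker frame (Z=0):
  M0 = (-0.1235, +0.1235, 0)
  M1 = (+0.1235, +0.1235, 0)
  M2 = (+0.1235, -0.1235, 0)
  M3 = (-0.1235, -0.1235, 0)
rvec = (-0.2492, 0.7147, -0.1650), |rvec| = θ = 0.77468 rad = 44.386°
Rodrigues: sinθ=0.69948, 1−cosθ=0.28535; R = I + sinθ·[k]× + (1−cosθ)·[k]×²:
    [+0.74418 +0.06430 +0.66488]
    [-0.23367 +0.95753 +0.16894]
    [-0.62578 -0.28108 +0.72759]
t = (0.1478, -0.1702, 1.2784) m
M0: Pc = R·M0+t = (+0.06384, -0.02309, +1.32097); u = 889.0·(+0.06384)/1.32097 + 303.9 = 346.8604, v = 481.3·(-0.02309)/1.32097 + 243.1 = 234.6881
M1: Pc = R·M1+t = (+0.24765, -0.08080, +1.16640); u = 889.0·(+0.24765)/1.16640 + 303.9 = 492.6495, v = 481.3·(-0.08080)/1.16640 + 243.1 = 209.7574
M2: Pc = R·M2+t = (+0.23176, -0.31731, +1.23583); u = 889.0·(+0.23176)/1.23583 + 303.9 = 470.6211, v = 481.3·(-0.31731)/1.23583 + 243.1 = 119.5210
M3: Pc = R·M3+t = (+0.04795, -0.25960, +1.39040); u = 889.0·(+0.04795)/1.39040 + 303.9 = 334.5607, v = 481.3·(-0.25960)/1.39040 + 243.1 = 153.2382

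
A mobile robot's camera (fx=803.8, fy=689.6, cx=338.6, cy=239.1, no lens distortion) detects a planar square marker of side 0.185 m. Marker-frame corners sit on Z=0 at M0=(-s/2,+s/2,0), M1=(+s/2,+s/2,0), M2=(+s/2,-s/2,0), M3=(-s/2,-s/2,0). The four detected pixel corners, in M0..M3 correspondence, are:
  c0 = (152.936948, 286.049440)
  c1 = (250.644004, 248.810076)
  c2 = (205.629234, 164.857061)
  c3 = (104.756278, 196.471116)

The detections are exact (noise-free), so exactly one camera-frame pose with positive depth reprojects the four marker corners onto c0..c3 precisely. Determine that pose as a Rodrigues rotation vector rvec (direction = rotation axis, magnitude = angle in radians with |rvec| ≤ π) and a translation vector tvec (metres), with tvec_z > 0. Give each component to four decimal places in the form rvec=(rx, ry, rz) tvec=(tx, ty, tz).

Intrinsics K: fx=803.8, fy=689.6, cx=338.6, cy=239.1
Marker side s = 0.185 m; corners in marker frame (Z=0):
  M0 = (-0.0925, +0.0925, 0)
  M1 = (+0.0925, +0.0925, 0)
  M2 = (+0.0925, -0.0925, 0)
  M3 = (-0.0925, -0.0925, 0)
Detected image corners:
  c0 = (152.936948, 286.049440) px
  c1 = (250.644004, 248.810076) px
  c2 = (205.629234, 164.857061) px
  c3 = (104.756278, 196.471116) px
Planar DLT: solve 8×8 A·h = b for H (H[2,2]=1):
  H  [+599.72065 +252.78639 +180.12738]
  H  [-106.99148 +469.99611 +223.51140]
  H  [+0.35309 +0.00665 +1.00000]
B = K⁻¹H; ‖b₁‖=0.747374, ‖b₂‖=0.747374; λ = 2/(‖b₁‖+‖b₂‖) = 1.338019, sign → tz>0 ⇒ λ=+1.338019
r₁ = λ·B[:,0] = (+0.79929,-0.37140,+0.47244); r₂ = λ·B[:,1] = (+0.41705,+0.90884,+0.00889)
r₃ = r₁×r₂ = (-0.43267,+0.18992,+0.88132); SVD([r₁ r₂ r₃]) → R = UVᵀ:
  R  [+0.79929 +0.41705 -0.43267]
  R  [-0.37140 +0.90884 +0.18992]
  R  [+0.47244 +0.00889 +0.88132]
t = (-0.26380, -0.03025, +1.33802) m
tr R = 2.589452; θ = arccos((tr R − 1)/2) = 0.652241 rad = 37.371°
axis k = ((R−Rᵀ)₃₂, (R−Rᵀ)₁₃, (R−Rᵀ)₂₁) / (2 sinθ) = (-0.149125, -0.745600, -0.649494)
rvec = θ·k = (-0.097265, -0.486311, -0.423626)

rvec=(-0.0973, -0.4863, -0.4236) tvec=(-0.2638, -0.0302, 1.3380)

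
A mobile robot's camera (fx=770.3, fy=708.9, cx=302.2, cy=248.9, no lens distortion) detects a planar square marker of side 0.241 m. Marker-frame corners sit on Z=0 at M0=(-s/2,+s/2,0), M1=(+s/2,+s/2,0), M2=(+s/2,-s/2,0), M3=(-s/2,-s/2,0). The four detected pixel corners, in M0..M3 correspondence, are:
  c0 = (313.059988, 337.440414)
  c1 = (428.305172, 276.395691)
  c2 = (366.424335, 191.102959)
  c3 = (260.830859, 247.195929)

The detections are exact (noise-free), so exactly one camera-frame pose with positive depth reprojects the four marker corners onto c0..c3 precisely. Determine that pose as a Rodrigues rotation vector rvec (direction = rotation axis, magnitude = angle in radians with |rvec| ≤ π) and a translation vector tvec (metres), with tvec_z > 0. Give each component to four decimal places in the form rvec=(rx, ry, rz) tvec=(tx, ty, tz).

rvec=(-0.5377, 0.1528, -0.5074) tvec=(0.0733, 0.0252, 1.4598)

Intrinsics K: fx=770.3, fy=708.9, cx=302.2, cy=248.9
Marker side s = 0.241 m; corners in marker frame (Z=0):
  M0 = (-0.1205, +0.1205, 0)
  M1 = (+0.1205, +0.1205, 0)
  M2 = (+0.1205, -0.1205, 0)
  M3 = (-0.1205, -0.1205, 0)
Detected image corners:
  c0 = (313.059988, 337.440414) px
  c1 = (428.305172, 276.395691) px
  c2 = (366.424335, 191.102959) px
  c3 = (260.830859, 247.195929) px
Planar DLT: solve 8×8 A·h = b for H (H[2,2]=1):
  H  [+455.28622 +113.67282 +340.87955]
  H  [-244.12998 +269.59266 +261.15271]
  H  [-0.00590 -0.35965 +1.00000]
B = K⁻¹H; ‖b₁‖=0.685048, ‖b₂‖=0.685048; λ = 2/(‖b₁‖+‖b₂‖) = 1.459752, sign → tz>0 ⇒ λ=+1.459752
r₁ = λ·B[:,0] = (+0.86616,-0.49969,-0.00861); r₂ = λ·B[:,1] = (+0.42138,+0.73947,-0.52500)
r₃ = r₁×r₂ = (+0.26870,+0.45111,+0.85106); SVD([r₁ r₂ r₃]) → R = UVᵀ:
  R  [+0.86616 +0.42138 +0.26870]
  R  [-0.49969 +0.73947 +0.45111]
  R  [-0.00861 -0.52500 +0.85106]
t = (+0.07330, +0.02523, +1.45975) m
tr R = 2.456694; θ = arccos((tr R − 1)/2) = 0.754890 rad = 43.252°
axis k = ((R−Rᵀ)₃₂, (R−Rᵀ)₁₃, (R−Rᵀ)₂₁) / (2 sinθ) = (-0.712269, +0.202352, -0.672106)
rvec = θ·k = (-0.537685, +0.152753, -0.507366)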